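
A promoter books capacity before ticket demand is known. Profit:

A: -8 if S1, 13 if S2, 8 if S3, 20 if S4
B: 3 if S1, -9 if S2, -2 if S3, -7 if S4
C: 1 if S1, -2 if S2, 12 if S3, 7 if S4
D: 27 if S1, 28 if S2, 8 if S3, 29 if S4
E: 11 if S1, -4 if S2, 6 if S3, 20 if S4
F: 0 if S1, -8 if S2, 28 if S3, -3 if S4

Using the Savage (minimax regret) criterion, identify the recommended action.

D

Column bests: S1=27, S2=28, S3=28, S4=29.
A regrets: 35, 15, 20, 9 → max 35
B regrets: 24, 37, 30, 36 → max 37
C regrets: 26, 30, 16, 22 → max 30
D regrets: 0, 0, 20, 0 → max 20
E regrets: 16, 32, 22, 9 → max 32
F regrets: 27, 36, 0, 32 → max 36
Smallest max regret = 20 → D.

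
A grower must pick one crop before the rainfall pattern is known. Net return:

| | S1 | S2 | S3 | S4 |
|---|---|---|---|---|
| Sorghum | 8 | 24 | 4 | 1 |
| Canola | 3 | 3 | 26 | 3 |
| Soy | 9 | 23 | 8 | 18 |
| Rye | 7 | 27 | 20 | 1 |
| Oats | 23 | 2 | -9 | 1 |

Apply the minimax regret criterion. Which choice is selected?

Rye

Column bests: S1=23, S2=27, S3=26, S4=18.
Sorghum regrets: 15, 3, 22, 17 → max 22
Canola regrets: 20, 24, 0, 15 → max 24
Soy regrets: 14, 4, 18, 0 → max 18
Rye regrets: 16, 0, 6, 17 → max 17
Oats regrets: 0, 25, 35, 17 → max 35
Smallest max regret = 17 → Rye.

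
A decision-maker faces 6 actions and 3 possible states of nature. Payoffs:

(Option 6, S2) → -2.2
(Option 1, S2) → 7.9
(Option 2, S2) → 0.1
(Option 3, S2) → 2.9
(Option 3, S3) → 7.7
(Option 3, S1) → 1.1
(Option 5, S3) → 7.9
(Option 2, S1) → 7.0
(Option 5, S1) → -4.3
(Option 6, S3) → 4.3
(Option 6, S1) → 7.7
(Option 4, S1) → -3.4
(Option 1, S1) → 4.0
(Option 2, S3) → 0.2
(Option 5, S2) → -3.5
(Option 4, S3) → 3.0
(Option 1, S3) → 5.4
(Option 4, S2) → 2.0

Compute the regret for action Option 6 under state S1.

0.0

Best payoff under S1 is 7.7.
Regret = 7.7 − 7.7 = 0.0.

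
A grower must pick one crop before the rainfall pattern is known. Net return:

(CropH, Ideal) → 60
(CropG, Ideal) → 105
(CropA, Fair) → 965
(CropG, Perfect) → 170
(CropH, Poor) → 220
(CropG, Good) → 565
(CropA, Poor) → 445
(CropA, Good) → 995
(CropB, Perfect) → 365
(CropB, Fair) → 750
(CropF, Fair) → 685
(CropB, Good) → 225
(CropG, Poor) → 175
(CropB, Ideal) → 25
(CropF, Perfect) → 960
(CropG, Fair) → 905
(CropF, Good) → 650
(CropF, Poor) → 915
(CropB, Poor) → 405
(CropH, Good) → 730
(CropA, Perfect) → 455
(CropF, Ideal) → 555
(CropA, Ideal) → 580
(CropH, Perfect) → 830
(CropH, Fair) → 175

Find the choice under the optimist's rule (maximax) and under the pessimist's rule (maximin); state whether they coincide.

Row maxima: CropG=905, CropB=750, CropA=995, CropH=830, CropF=960
Best best-case = 995 → CropA.
Row minima: CropG=105, CropB=25, CropA=445, CropH=60, CropF=555
Best worst-case = 555 → CropF.

maximax → CropA; maximin → CropF (disagree)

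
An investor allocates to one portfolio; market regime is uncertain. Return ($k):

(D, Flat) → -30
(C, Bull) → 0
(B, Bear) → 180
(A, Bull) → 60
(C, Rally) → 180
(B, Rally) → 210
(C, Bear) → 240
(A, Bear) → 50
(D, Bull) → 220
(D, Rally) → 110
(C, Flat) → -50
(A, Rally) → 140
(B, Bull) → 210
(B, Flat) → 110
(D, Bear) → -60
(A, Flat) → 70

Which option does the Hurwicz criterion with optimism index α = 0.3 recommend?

A: 0.3·140 + 0.7·50 = 77
B: 0.3·210 + 0.7·110 = 140
C: 0.3·240 + 0.7·(-50) = 37
D: 0.3·220 + 0.7·(-60) = 24
Highest Hurwicz score = 140 → B.

B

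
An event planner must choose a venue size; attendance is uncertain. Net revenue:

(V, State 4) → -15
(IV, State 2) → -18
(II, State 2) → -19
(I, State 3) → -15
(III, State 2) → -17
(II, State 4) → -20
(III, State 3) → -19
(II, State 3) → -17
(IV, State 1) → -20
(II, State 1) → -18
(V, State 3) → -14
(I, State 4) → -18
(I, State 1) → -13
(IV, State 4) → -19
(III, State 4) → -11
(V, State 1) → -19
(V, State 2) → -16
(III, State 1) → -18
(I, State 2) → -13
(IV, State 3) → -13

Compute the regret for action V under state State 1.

Best payoff under State 1 is -13.
Regret = -13 − (-19) = 6.

6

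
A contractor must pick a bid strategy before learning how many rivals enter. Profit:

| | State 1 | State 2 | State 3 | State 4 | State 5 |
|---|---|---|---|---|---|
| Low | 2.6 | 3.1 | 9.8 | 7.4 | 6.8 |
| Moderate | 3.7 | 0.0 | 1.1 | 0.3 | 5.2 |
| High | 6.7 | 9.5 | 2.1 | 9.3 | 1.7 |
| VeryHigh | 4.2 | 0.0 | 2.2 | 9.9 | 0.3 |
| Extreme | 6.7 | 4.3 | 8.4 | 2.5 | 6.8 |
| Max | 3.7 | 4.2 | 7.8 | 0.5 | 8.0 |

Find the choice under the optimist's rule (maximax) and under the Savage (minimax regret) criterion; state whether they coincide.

Row maxima: Low=9.8, Moderate=5.2, High=9.5, VeryHigh=9.9, Extreme=8.4, Max=8.0
Best best-case = 9.9 → VeryHigh.
Column bests: State 1=6.7, State 2=9.5, State 3=9.8, State 4=9.9, State 5=8.0.
Low regrets: 4.1, 6.4, 0.0, 2.5, 1.2 → max 6.4
Moderate regrets: 3.0, 9.5, 8.7, 9.6, 2.8 → max 9.6
High regrets: 0.0, 0.0, 7.7, 0.6, 6.3 → max 7.7
VeryHigh regrets: 2.5, 9.5, 7.6, 0.0, 7.7 → max 9.5
Extreme regrets: 0.0, 5.2, 1.4, 7.4, 1.2 → max 7.4
Max regrets: 3.0, 5.3, 2.0, 9.4, 0.0 → max 9.4
Smallest max regret = 6.4 → Low.

maximax → VeryHigh; minimax regret → Low (disagree)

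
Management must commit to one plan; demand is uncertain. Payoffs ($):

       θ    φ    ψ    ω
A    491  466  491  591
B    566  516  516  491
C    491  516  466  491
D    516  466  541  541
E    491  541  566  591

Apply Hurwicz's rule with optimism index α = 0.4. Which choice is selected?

E

A: 0.4·591 + 0.6·466 = 516
B: 0.4·566 + 0.6·491 = 521
C: 0.4·516 + 0.6·466 = 486
D: 0.4·541 + 0.6·466 = 496
E: 0.4·591 + 0.6·491 = 531
Highest Hurwicz score = 531 → E.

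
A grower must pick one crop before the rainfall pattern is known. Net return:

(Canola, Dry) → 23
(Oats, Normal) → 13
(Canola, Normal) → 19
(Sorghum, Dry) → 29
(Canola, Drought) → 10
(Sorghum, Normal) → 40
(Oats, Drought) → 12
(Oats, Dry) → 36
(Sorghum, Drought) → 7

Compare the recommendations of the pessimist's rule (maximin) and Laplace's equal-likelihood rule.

Row minima: Canola=10, Sorghum=7, Oats=12
Best worst-case = 12 → Oats.
Row averages: Canola=52/3, Sorghum=76/3, Oats=61/3
Highest average = 76/3 → Sorghum.

maximin → Oats; laplace → Sorghum (disagree)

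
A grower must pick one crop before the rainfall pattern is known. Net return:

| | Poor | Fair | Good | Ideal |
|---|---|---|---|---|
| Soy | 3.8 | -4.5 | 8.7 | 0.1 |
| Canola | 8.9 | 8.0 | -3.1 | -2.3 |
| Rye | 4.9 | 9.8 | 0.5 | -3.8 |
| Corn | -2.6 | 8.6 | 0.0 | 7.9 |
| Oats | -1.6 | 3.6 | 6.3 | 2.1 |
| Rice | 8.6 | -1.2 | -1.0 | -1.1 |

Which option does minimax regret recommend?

Column bests: Poor=8.9, Fair=9.8, Good=8.7, Ideal=7.9.
Soy regrets: 5.1, 14.3, 0.0, 7.8 → max 14.3
Canola regrets: 0.0, 1.8, 11.8, 10.2 → max 11.8
Rye regrets: 4.0, 0.0, 8.2, 11.7 → max 11.7
Corn regrets: 11.5, 1.2, 8.7, 0.0 → max 11.5
Oats regrets: 10.5, 6.2, 2.4, 5.8 → max 10.5
Rice regrets: 0.3, 11.0, 9.7, 9.0 → max 11.0
Smallest max regret = 10.5 → Oats.

Oats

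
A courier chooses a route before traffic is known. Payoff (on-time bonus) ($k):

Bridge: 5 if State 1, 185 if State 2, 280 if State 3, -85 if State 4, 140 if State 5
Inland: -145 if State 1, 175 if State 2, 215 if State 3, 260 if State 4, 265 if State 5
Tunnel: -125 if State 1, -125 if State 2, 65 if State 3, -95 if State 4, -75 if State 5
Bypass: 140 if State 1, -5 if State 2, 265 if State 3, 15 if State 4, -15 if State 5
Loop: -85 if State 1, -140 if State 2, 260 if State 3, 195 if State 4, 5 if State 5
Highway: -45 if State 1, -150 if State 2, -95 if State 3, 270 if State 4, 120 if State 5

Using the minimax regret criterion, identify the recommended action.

Column bests: State 1=140, State 2=185, State 3=280, State 4=270, State 5=265.
Bridge regrets: 135, 0, 0, 355, 125 → max 355
Inland regrets: 285, 10, 65, 10, 0 → max 285
Tunnel regrets: 265, 310, 215, 365, 340 → max 365
Bypass regrets: 0, 190, 15, 255, 280 → max 280
Loop regrets: 225, 325, 20, 75, 260 → max 325
Highway regrets: 185, 335, 375, 0, 145 → max 375
Smallest max regret = 280 → Bypass.

Bypass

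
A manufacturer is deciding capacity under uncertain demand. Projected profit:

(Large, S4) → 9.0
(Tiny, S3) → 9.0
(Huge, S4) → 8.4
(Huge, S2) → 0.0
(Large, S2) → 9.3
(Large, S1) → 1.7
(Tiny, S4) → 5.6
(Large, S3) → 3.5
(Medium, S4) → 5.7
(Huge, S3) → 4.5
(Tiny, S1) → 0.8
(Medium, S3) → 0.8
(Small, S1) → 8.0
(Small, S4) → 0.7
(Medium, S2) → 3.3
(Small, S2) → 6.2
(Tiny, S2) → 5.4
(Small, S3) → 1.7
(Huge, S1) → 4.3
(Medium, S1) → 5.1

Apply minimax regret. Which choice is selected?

Column bests: S1=8.0, S2=9.3, S3=9.0, S4=9.0.
Tiny regrets: 7.2, 3.9, 0.0, 3.4 → max 7.2
Small regrets: 0.0, 3.1, 7.3, 8.3 → max 8.3
Medium regrets: 2.9, 6.0, 8.2, 3.3 → max 8.2
Large regrets: 6.3, 0.0, 5.5, 0.0 → max 6.3
Huge regrets: 3.7, 9.3, 4.5, 0.6 → max 9.3
Smallest max regret = 6.3 → Large.

Large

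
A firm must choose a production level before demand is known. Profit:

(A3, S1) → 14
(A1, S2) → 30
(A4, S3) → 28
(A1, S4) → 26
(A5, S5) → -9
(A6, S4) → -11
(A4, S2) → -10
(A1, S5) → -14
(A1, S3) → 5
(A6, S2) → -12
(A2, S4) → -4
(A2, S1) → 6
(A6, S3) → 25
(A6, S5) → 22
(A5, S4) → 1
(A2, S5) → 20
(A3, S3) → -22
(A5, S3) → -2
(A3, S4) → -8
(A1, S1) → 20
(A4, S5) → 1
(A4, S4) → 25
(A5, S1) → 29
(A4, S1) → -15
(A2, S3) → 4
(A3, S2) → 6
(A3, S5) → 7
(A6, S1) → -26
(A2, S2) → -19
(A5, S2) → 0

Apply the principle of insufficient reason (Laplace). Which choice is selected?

A1

Row averages: A1=13.4, A2=1.4, A3=-0.6, A4=5.8, A5=3.8, A6=-0.4
Highest average = 13.4 → A1.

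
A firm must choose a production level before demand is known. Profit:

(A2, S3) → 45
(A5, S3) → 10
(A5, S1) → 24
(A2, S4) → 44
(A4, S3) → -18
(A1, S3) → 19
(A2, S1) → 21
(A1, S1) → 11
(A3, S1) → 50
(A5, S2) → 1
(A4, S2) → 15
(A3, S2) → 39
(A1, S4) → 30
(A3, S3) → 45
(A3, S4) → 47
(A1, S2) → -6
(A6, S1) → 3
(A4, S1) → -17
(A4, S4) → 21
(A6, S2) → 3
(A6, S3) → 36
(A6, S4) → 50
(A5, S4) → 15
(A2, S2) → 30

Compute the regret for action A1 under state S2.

Best payoff under S2 is 39.
Regret = 39 − (-6) = 45.

45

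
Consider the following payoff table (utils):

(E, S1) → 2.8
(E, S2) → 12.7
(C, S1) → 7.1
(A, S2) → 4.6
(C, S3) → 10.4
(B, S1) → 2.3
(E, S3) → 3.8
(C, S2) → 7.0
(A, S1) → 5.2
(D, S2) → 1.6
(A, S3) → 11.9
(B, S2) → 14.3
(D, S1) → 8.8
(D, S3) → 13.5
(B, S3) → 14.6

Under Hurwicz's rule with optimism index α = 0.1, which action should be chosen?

C

A: 0.1·11.9 + 0.9·4.6 = 5.33
B: 0.1·14.6 + 0.9·2.3 = 3.53
C: 0.1·10.4 + 0.9·7.0 = 7.34
D: 0.1·13.5 + 0.9·1.6 = 2.79
E: 0.1·12.7 + 0.9·2.8 = 3.79
Highest Hurwicz score = 7.34 → C.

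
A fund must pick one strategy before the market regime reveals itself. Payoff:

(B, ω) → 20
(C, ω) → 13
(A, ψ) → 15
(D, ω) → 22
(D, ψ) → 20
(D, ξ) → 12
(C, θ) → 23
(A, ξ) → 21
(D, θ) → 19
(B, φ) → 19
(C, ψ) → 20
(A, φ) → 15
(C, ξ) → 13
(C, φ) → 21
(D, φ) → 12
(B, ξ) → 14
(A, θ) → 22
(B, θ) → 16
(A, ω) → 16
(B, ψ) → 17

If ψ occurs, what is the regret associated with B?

3

Best payoff under ψ is 20.
Regret = 20 − 17 = 3.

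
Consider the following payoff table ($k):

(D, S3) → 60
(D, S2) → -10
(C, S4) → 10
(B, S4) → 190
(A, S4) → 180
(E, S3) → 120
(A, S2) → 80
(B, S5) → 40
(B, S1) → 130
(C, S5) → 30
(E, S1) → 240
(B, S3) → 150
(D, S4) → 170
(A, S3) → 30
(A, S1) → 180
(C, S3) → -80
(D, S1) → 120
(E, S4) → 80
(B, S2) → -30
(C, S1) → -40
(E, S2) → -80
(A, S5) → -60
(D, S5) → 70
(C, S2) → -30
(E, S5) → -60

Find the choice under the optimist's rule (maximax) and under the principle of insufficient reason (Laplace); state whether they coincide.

maximax → E; laplace → B (disagree)

Row maxima: A=180, B=190, C=30, D=170, E=240
Best best-case = 240 → E.
Row averages: A=82, B=96, C=-22, D=82, E=60
Highest average = 96 → B.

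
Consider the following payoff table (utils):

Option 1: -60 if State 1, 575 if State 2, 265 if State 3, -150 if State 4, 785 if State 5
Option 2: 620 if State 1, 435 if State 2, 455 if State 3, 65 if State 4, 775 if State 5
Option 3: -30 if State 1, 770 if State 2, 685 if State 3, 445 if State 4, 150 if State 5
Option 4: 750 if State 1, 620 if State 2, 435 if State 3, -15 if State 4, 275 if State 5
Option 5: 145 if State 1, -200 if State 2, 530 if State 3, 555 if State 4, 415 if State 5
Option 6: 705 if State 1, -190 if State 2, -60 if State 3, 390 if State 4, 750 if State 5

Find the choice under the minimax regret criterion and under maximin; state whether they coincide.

minimax regret → Option 2; maximin → Option 2 (agree)

Column bests: State 1=750, State 2=770, State 3=685, State 4=555, State 5=785.
Option 1 regrets: 810, 195, 420, 705, 0 → max 810
Option 2 regrets: 130, 335, 230, 490, 10 → max 490
Option 3 regrets: 780, 0, 0, 110, 635 → max 780
Option 4 regrets: 0, 150, 250, 570, 510 → max 570
Option 5 regrets: 605, 970, 155, 0, 370 → max 970
Option 6 regrets: 45, 960, 745, 165, 35 → max 960
Smallest max regret = 490 → Option 2.
Row minima: Option 1=-150, Option 2=65, Option 3=-30, Option 4=-15, Option 5=-200, Option 6=-190
Best worst-case = 65 → Option 2.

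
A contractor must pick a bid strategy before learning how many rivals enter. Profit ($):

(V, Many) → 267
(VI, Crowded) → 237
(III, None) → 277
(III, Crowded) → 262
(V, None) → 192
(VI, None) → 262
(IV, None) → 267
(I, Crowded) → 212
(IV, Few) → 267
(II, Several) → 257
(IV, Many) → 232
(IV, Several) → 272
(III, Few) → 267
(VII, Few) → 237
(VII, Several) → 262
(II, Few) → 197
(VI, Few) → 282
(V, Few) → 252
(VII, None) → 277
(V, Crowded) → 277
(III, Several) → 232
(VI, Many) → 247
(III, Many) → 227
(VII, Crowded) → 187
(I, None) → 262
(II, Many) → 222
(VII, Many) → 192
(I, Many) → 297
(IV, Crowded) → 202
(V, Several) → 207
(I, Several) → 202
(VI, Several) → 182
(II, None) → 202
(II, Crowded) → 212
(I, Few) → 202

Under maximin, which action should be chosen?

Row minima: I=202, II=197, III=227, IV=202, V=192, VI=182, VII=187
Best worst-case = 227 → III.

III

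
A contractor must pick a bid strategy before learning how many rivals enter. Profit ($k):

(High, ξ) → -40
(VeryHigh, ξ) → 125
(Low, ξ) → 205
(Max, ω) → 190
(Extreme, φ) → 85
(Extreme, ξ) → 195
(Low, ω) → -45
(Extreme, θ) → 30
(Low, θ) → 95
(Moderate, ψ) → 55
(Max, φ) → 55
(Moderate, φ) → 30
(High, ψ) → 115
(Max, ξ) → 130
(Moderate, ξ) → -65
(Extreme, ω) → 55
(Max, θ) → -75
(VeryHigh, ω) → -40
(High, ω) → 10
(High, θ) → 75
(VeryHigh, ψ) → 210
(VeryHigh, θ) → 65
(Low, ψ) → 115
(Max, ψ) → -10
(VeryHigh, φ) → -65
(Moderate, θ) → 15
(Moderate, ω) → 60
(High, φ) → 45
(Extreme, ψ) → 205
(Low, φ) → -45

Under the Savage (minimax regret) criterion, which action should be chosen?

Column bests: θ=95, φ=85, ψ=210, ω=190, ξ=205.
Low regrets: 0, 130, 95, 235, 0 → max 235
Moderate regrets: 80, 55, 155, 130, 270 → max 270
High regrets: 20, 40, 95, 180, 245 → max 245
VeryHigh regrets: 30, 150, 0, 230, 80 → max 230
Extreme regrets: 65, 0, 5, 135, 10 → max 135
Max regrets: 170, 30, 220, 0, 75 → max 220
Smallest max regret = 135 → Extreme.

Extreme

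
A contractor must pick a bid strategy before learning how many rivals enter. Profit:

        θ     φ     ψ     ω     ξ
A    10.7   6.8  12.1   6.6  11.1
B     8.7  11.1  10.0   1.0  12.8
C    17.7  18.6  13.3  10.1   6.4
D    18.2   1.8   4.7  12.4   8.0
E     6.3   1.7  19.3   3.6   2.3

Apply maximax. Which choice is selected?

Row maxima: A=12.1, B=12.8, C=18.6, D=18.2, E=19.3
Best best-case = 19.3 → E.

E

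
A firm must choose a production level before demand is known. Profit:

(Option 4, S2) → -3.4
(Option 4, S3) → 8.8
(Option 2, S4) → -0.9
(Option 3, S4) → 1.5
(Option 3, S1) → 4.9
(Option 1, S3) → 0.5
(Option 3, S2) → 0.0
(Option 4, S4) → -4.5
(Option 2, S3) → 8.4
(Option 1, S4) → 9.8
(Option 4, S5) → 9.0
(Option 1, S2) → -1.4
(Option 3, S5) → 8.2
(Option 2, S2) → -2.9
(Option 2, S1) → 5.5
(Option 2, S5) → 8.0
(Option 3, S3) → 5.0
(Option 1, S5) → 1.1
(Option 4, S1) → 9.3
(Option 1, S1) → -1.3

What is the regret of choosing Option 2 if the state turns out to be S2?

Best payoff under S2 is 0.0.
Regret = 0.0 − (-2.9) = 2.9.

2.9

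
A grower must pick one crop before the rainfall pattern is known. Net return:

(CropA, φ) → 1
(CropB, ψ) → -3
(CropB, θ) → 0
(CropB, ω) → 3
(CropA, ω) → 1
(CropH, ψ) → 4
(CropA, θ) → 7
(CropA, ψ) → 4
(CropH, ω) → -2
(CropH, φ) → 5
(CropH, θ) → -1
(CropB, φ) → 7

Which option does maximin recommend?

CropA

Row minima: CropH=-2, CropA=1, CropB=-3
Best worst-case = 1 → CropA.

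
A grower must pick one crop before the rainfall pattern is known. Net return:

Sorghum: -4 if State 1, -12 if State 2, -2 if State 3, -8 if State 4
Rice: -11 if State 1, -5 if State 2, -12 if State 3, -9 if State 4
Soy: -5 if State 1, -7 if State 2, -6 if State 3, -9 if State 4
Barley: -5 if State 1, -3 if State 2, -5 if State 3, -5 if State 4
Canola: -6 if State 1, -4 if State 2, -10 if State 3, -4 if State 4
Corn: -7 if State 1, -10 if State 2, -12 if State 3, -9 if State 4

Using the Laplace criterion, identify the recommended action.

Row averages: Sorghum=-6.5, Rice=-9.25, Soy=-6.75, Barley=-4.5, Canola=-6, Corn=-9.5
Highest average = -4.5 → Barley.

Barley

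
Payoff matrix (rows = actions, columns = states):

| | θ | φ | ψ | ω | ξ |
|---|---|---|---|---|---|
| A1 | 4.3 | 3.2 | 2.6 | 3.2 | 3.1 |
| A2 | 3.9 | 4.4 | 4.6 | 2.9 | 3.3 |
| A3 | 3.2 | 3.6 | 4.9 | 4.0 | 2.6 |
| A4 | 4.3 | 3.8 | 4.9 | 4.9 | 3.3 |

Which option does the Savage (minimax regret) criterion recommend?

Column bests: θ=4.3, φ=4.4, ψ=4.9, ω=4.9, ξ=3.3.
A1 regrets: 0.0, 1.2, 2.3, 1.7, 0.2 → max 2.3
A2 regrets: 0.4, 0.0, 0.3, 2.0, 0.0 → max 2.0
A3 regrets: 1.1, 0.8, 0.0, 0.9, 0.7 → max 1.1
A4 regrets: 0.0, 0.6, 0.0, 0.0, 0.0 → max 0.6
Smallest max regret = 0.6 → A4.

A4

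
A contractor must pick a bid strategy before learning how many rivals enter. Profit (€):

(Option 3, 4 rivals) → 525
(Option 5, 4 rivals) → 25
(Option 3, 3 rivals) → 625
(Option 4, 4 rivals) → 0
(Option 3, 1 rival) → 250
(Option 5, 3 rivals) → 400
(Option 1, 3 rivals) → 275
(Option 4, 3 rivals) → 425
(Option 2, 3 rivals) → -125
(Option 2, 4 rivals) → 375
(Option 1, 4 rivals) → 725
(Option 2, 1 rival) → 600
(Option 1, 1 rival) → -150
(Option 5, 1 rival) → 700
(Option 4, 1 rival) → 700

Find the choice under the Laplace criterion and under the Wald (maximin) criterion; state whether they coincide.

Row averages: Option 1=850/3, Option 2=850/3, Option 3=1400/3, Option 4=375, Option 5=375
Highest average = 1400/3 → Option 3.
Row minima: Option 1=-150, Option 2=-125, Option 3=250, Option 4=0, Option 5=25
Best worst-case = 250 → Option 3.

laplace → Option 3; maximin → Option 3 (agree)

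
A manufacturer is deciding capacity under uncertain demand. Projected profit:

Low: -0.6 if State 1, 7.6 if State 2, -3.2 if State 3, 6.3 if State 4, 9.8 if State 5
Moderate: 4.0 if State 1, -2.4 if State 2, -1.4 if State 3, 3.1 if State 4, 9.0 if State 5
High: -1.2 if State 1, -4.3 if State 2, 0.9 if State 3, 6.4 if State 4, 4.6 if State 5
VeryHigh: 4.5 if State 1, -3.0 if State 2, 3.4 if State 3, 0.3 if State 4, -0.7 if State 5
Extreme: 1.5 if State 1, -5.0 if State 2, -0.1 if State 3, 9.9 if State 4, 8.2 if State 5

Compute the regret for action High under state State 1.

5.7

Best payoff under State 1 is 4.5.
Regret = 4.5 − (-1.2) = 5.7.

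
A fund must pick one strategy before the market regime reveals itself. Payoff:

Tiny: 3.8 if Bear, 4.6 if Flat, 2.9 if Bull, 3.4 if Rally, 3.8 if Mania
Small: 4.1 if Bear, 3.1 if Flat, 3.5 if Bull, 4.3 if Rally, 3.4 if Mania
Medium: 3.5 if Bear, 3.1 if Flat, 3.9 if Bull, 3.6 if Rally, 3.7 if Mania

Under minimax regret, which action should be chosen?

Column bests: Bear=4.1, Flat=4.6, Bull=3.9, Rally=4.3, Mania=3.8.
Tiny regrets: 0.3, 0.0, 1.0, 0.9, 0.0 → max 1.0
Small regrets: 0.0, 1.5, 0.4, 0.0, 0.4 → max 1.5
Medium regrets: 0.6, 1.5, 0.0, 0.7, 0.1 → max 1.5
Smallest max regret = 1.0 → Tiny.

Tiny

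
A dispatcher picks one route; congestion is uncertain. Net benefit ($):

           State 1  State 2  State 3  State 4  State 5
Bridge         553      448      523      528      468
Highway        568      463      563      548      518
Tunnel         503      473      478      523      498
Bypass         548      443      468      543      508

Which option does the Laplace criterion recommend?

Row averages: Bridge=504, Highway=532, Tunnel=495, Bypass=502
Highest average = 532 → Highway.

Highway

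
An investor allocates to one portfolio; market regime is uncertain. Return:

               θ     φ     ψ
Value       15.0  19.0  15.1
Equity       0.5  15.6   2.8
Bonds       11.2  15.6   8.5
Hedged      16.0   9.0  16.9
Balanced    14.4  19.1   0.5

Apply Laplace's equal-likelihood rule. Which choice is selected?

Value

Row averages: Value=491/30, Equity=6.3, Bonds=353/30, Hedged=419/30, Balanced=34/3
Highest average = 491/30 → Value.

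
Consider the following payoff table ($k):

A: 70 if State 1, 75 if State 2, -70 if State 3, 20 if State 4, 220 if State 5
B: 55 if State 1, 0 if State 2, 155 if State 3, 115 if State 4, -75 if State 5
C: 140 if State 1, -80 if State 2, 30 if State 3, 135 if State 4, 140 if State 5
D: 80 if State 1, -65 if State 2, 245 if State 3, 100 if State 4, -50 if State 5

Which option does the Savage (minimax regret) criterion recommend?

C

Column bests: State 1=140, State 2=75, State 3=245, State 4=135, State 5=220.
A regrets: 70, 0, 315, 115, 0 → max 315
B regrets: 85, 75, 90, 20, 295 → max 295
C regrets: 0, 155, 215, 0, 80 → max 215
D regrets: 60, 140, 0, 35, 270 → max 270
Smallest max regret = 215 → C.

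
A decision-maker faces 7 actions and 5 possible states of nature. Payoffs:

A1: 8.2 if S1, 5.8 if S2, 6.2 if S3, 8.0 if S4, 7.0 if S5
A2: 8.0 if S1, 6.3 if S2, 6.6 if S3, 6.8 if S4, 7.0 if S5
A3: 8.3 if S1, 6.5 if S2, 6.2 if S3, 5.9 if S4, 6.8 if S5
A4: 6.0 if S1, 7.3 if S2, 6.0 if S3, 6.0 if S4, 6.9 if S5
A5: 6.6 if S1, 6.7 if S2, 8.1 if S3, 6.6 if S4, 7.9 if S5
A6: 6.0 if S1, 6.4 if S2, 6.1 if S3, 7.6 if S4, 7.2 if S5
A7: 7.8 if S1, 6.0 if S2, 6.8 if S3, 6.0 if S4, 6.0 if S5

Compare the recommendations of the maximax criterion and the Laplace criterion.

Row maxima: A1=8.2, A2=8.0, A3=8.3, A4=7.3, A5=8.1, A6=7.6, A7=7.8
Best best-case = 8.3 → A3.
Row averages: A1=7.04, A2=6.94, A3=6.74, A4=6.44, A5=7.18, A6=6.66, A7=6.52
Highest average = 7.18 → A5.

maximax → A3; laplace → A5 (disagree)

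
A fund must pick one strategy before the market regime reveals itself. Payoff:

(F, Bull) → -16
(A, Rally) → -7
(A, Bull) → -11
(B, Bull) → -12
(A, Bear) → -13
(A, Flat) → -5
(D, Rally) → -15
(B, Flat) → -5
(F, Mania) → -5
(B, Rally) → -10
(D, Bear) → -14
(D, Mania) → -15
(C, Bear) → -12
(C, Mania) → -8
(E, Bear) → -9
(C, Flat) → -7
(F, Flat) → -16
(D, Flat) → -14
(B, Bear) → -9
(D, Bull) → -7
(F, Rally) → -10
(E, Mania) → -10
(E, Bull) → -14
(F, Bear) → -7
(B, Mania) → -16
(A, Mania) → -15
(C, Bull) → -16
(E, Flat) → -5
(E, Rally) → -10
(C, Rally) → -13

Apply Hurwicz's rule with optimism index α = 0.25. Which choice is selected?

A: 0.25·(-5) + 0.75·(-15) = -12.5
B: 0.25·(-5) + 0.75·(-16) = -13.25
C: 0.25·(-7) + 0.75·(-16) = -13.75
D: 0.25·(-7) + 0.75·(-15) = -13
E: 0.25·(-5) + 0.75·(-14) = -11.75
F: 0.25·(-5) + 0.75·(-16) = -13.25
Highest Hurwicz score = -11.75 → E.

E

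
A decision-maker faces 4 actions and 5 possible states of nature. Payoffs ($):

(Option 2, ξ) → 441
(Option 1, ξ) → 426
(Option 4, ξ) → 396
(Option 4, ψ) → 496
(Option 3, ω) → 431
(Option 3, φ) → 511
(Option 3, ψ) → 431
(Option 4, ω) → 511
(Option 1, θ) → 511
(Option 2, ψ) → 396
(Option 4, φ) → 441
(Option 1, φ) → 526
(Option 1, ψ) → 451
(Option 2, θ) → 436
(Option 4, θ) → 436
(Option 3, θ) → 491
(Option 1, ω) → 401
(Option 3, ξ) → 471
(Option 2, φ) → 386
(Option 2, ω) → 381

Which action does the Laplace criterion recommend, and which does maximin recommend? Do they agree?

Row averages: Option 1=463, Option 2=408, Option 3=467, Option 4=456
Highest average = 467 → Option 3.
Row minima: Option 1=401, Option 2=381, Option 3=431, Option 4=396
Best worst-case = 431 → Option 3.

laplace → Option 3; maximin → Option 3 (agree)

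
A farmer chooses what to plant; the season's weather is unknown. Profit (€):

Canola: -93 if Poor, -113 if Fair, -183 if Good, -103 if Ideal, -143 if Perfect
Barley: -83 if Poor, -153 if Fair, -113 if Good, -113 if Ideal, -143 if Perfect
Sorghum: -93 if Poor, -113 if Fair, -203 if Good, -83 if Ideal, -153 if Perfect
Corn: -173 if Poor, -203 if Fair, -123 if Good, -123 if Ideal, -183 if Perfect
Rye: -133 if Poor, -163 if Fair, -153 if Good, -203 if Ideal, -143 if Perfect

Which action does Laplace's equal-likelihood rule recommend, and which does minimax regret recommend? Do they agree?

laplace → Barley; minimax regret → Barley (agree)

Row averages: Canola=-127, Barley=-121, Sorghum=-129, Corn=-161, Rye=-159
Highest average = -121 → Barley.
Column bests: Poor=-83, Fair=-113, Good=-113, Ideal=-83, Perfect=-143.
Canola regrets: 10, 0, 70, 20, 0 → max 70
Barley regrets: 0, 40, 0, 30, 0 → max 40
Sorghum regrets: 10, 0, 90, 0, 10 → max 90
Corn regrets: 90, 90, 10, 40, 40 → max 90
Rye regrets: 50, 50, 40, 120, 0 → max 120
Smallest max regret = 40 → Barley.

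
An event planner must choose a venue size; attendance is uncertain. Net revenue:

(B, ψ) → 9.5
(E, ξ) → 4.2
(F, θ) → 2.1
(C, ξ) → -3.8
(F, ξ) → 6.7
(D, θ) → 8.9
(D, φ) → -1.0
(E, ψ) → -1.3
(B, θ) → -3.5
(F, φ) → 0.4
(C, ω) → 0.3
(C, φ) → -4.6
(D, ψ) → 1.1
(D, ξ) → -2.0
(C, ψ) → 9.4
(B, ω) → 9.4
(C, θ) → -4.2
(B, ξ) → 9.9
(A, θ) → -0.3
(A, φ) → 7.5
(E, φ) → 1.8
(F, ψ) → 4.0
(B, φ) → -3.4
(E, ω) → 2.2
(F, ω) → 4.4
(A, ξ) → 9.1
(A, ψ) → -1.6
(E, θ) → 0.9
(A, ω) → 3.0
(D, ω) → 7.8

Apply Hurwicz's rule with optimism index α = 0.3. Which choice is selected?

F

A: 0.3·9.1 + 0.7·(-1.6) = 1.61
B: 0.3·9.9 + 0.7·(-3.5) = 0.52
C: 0.3·9.4 + 0.7·(-4.6) = -0.4
D: 0.3·8.9 + 0.7·(-2.0) = 1.27
E: 0.3·4.2 + 0.7·(-1.3) = 0.35
F: 0.3·6.7 + 0.7·0.4 = 2.29
Highest Hurwicz score = 2.29 → F.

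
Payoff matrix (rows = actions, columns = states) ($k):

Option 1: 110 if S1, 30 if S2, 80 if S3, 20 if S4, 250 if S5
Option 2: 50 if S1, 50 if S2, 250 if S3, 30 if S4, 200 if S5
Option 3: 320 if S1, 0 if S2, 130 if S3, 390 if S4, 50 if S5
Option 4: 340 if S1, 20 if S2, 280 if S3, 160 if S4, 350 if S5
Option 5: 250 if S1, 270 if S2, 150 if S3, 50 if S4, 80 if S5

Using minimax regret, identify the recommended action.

Column bests: S1=340, S2=270, S3=280, S4=390, S5=350.
Option 1 regrets: 230, 240, 200, 370, 100 → max 370
Option 2 regrets: 290, 220, 30, 360, 150 → max 360
Option 3 regrets: 20, 270, 150, 0, 300 → max 300
Option 4 regrets: 0, 250, 0, 230, 0 → max 250
Option 5 regrets: 90, 0, 130, 340, 270 → max 340
Smallest max regret = 250 → Option 4.

Option 4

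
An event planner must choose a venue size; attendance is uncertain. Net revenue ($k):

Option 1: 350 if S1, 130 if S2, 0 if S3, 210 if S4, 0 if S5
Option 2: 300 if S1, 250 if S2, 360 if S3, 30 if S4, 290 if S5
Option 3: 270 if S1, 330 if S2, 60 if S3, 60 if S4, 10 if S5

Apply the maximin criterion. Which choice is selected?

Option 2

Row minima: Option 1=0, Option 2=30, Option 3=10
Best worst-case = 30 → Option 2.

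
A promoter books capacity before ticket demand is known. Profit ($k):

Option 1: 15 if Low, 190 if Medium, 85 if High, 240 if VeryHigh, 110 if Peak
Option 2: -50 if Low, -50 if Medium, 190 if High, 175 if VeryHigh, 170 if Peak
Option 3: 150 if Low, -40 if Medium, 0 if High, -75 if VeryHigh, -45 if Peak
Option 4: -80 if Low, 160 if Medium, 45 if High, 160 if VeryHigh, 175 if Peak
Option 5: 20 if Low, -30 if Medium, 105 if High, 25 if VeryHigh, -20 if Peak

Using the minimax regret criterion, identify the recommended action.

Column bests: Low=150, Medium=190, High=190, VeryHigh=240, Peak=175.
Option 1 regrets: 135, 0, 105, 0, 65 → max 135
Option 2 regrets: 200, 240, 0, 65, 5 → max 240
Option 3 regrets: 0, 230, 190, 315, 220 → max 315
Option 4 regrets: 230, 30, 145, 80, 0 → max 230
Option 5 regrets: 130, 220, 85, 215, 195 → max 220
Smallest max regret = 135 → Option 1.

Option 1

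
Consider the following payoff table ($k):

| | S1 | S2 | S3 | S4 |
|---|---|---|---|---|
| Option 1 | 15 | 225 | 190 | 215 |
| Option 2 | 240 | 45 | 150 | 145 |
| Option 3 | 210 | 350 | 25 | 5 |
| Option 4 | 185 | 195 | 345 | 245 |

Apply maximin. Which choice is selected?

Option 4

Row minima: Option 1=15, Option 2=45, Option 3=5, Option 4=185
Best worst-case = 185 → Option 4.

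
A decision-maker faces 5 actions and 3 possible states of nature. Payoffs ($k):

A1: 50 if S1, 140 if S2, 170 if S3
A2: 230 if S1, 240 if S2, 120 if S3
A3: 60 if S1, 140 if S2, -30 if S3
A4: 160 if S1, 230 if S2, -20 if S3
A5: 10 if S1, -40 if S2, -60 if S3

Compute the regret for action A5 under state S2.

280

Best payoff under S2 is 240.
Regret = 240 − (-40) = 280.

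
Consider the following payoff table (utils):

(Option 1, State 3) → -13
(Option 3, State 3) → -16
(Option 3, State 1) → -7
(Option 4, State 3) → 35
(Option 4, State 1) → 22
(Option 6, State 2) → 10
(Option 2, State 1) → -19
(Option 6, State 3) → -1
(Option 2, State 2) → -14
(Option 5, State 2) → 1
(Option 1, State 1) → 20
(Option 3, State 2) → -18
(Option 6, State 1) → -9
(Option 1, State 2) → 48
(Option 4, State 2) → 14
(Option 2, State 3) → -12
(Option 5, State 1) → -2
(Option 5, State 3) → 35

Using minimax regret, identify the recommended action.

Column bests: State 1=22, State 2=48, State 3=35.
Option 1 regrets: 2, 0, 48 → max 48
Option 2 regrets: 41, 62, 47 → max 62
Option 3 regrets: 29, 66, 51 → max 66
Option 4 regrets: 0, 34, 0 → max 34
Option 5 regrets: 24, 47, 0 → max 47
Option 6 regrets: 31, 38, 36 → max 38
Smallest max regret = 34 → Option 4.

Option 4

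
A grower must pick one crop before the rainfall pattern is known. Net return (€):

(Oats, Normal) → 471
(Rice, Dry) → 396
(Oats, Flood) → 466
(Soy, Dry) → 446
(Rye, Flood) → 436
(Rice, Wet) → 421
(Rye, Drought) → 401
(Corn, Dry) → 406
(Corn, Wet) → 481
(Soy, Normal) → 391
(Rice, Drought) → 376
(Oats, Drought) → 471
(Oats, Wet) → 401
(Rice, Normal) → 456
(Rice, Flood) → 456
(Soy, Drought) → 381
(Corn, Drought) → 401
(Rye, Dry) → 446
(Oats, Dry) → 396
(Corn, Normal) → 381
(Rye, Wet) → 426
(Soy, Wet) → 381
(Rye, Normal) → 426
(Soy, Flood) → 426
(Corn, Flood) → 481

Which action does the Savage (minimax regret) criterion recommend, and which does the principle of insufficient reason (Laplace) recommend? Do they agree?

minimax regret → Rye; laplace → Oats (disagree)

Column bests: Drought=471, Dry=446, Normal=471, Wet=481, Flood=481.
Rice regrets: 95, 50, 15, 60, 25 → max 95
Oats regrets: 0, 50, 0, 80, 15 → max 80
Rye regrets: 70, 0, 45, 55, 45 → max 70
Soy regrets: 90, 0, 80, 100, 55 → max 100
Corn regrets: 70, 40, 90, 0, 0 → max 90
Smallest max regret = 70 → Rye.
Row averages: Rice=421, Oats=441, Rye=427, Soy=405, Corn=430
Highest average = 441 → Oats.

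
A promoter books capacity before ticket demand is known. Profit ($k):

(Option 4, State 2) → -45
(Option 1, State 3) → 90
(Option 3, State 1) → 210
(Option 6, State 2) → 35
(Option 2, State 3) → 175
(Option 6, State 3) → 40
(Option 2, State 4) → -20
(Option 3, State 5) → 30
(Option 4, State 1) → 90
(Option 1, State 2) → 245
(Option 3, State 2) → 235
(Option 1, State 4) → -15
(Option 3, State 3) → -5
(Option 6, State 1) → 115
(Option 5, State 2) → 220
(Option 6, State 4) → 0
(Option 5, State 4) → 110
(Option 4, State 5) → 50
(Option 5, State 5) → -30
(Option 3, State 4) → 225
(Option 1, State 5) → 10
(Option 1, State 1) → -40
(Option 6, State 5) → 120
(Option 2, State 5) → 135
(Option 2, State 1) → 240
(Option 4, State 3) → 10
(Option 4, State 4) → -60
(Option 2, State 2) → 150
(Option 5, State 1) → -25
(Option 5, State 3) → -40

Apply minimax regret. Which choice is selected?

Option 3

Column bests: State 1=240, State 2=245, State 3=175, State 4=225, State 5=135.
Option 1 regrets: 280, 0, 85, 240, 125 → max 280
Option 2 regrets: 0, 95, 0, 245, 0 → max 245
Option 3 regrets: 30, 10, 180, 0, 105 → max 180
Option 4 regrets: 150, 290, 165, 285, 85 → max 290
Option 5 regrets: 265, 25, 215, 115, 165 → max 265
Option 6 regrets: 125, 210, 135, 225, 15 → max 225
Smallest max regret = 180 → Option 3.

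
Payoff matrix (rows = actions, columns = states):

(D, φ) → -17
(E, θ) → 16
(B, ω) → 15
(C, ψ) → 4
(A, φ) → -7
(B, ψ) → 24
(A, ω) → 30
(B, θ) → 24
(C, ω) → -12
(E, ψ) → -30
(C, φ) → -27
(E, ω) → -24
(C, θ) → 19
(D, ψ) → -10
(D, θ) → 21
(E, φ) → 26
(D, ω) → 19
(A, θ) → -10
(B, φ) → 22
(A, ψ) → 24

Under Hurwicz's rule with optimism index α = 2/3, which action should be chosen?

A: 2/3·30 + 1/3·(-10) = 50/3
B: 2/3·24 + 1/3·15 = 21
C: 2/3·19 + 1/3·(-27) = 11/3
D: 2/3·21 + 1/3·(-17) = 25/3
E: 2/3·26 + 1/3·(-30) = 22/3
Highest Hurwicz score = 21 → B.

B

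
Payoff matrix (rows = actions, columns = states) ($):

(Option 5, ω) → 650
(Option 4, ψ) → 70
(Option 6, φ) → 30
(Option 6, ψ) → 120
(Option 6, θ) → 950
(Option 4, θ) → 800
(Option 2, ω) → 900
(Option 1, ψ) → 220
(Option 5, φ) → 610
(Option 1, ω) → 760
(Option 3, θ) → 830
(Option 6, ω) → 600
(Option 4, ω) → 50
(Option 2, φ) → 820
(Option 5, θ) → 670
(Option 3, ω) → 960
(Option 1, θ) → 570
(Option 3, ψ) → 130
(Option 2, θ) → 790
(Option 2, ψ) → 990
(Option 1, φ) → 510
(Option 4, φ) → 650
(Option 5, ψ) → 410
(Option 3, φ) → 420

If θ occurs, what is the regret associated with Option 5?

280

Best payoff under θ is 950.
Regret = 950 − 670 = 280.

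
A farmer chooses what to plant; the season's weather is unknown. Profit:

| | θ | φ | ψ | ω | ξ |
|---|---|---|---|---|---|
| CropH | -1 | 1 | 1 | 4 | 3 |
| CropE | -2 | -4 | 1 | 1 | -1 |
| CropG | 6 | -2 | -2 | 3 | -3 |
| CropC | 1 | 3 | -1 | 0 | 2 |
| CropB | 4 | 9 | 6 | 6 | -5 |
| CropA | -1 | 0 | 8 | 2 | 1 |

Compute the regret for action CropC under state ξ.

Best payoff under ξ is 3.
Regret = 3 − 2 = 1.

1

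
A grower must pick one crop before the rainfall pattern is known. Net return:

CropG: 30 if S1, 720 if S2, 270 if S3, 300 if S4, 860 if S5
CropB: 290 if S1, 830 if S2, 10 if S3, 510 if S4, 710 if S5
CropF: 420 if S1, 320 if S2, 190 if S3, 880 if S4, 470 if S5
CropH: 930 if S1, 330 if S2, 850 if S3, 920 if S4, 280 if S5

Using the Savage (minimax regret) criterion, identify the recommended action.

Column bests: S1=930, S2=830, S3=850, S4=920, S5=860.
CropG regrets: 900, 110, 580, 620, 0 → max 900
CropB regrets: 640, 0, 840, 410, 150 → max 840
CropF regrets: 510, 510, 660, 40, 390 → max 660
CropH regrets: 0, 500, 0, 0, 580 → max 580
Smallest max regret = 580 → CropH.

CropH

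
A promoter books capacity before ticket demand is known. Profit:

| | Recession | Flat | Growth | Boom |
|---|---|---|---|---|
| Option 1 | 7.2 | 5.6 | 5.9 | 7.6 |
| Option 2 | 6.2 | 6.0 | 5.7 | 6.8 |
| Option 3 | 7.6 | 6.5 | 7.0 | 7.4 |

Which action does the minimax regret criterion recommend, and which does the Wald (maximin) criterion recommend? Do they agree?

Column bests: Recession=7.6, Flat=6.5, Growth=7.0, Boom=7.6.
Option 1 regrets: 0.4, 0.9, 1.1, 0.0 → max 1.1
Option 2 regrets: 1.4, 0.5, 1.3, 0.8 → max 1.4
Option 3 regrets: 0.0, 0.0, 0.0, 0.2 → max 0.2
Smallest max regret = 0.2 → Option 3.
Row minima: Option 1=5.6, Option 2=5.7, Option 3=6.5
Best worst-case = 6.5 → Option 3.

minimax regret → Option 3; maximin → Option 3 (agree)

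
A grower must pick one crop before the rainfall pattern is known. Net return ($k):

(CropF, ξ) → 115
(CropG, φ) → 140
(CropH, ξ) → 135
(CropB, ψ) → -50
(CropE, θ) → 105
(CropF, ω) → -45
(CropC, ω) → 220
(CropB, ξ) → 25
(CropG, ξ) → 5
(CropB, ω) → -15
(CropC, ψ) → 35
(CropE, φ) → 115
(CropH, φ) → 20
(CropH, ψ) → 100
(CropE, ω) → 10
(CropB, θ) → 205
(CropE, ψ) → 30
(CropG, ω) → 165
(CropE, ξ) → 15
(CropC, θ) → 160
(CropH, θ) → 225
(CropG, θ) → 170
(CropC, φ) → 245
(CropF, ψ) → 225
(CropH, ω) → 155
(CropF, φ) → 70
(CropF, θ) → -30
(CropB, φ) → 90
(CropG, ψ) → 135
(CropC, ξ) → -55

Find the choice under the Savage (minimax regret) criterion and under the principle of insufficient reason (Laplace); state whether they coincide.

minimax regret → CropG; laplace → CropH (disagree)

Column bests: θ=225, φ=245, ψ=225, ω=220, ξ=135.
CropG regrets: 55, 105, 90, 55, 130 → max 130
CropH regrets: 0, 225, 125, 65, 0 → max 225
CropE regrets: 120, 130, 195, 210, 120 → max 210
CropB regrets: 20, 155, 275, 235, 110 → max 275
CropF regrets: 255, 175, 0, 265, 20 → max 265
CropC regrets: 65, 0, 190, 0, 190 → max 190
Smallest max regret = 130 → CropG.
Row averages: CropG=123, CropH=127, CropE=55, CropB=51, CropF=67, CropC=121
Highest average = 127 → CropH.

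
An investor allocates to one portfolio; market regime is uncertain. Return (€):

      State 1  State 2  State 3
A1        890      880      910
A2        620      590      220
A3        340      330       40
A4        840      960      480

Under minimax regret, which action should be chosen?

A1

Column bests: State 1=890, State 2=960, State 3=910.
A1 regrets: 0, 80, 0 → max 80
A2 regrets: 270, 370, 690 → max 690
A3 regrets: 550, 630, 870 → max 870
A4 regrets: 50, 0, 430 → max 430
Smallest max regret = 80 → A1.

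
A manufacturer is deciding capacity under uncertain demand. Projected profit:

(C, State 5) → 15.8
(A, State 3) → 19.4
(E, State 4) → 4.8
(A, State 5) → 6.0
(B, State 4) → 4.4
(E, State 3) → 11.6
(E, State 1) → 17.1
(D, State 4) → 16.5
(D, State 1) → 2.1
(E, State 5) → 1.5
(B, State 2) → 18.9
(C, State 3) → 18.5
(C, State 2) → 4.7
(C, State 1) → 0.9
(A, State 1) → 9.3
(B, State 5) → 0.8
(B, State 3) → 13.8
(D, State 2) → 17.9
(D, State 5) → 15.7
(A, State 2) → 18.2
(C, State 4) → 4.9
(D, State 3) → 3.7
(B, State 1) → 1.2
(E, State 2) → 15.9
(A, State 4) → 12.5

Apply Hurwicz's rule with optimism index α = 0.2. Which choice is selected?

A

A: 0.2·19.4 + 0.8·6.0 = 8.68
B: 0.2·18.9 + 0.8·0.8 = 4.42
C: 0.2·18.5 + 0.8·0.9 = 4.42
D: 0.2·17.9 + 0.8·2.1 = 5.26
E: 0.2·17.1 + 0.8·1.5 = 4.62
Highest Hurwicz score = 8.68 → A.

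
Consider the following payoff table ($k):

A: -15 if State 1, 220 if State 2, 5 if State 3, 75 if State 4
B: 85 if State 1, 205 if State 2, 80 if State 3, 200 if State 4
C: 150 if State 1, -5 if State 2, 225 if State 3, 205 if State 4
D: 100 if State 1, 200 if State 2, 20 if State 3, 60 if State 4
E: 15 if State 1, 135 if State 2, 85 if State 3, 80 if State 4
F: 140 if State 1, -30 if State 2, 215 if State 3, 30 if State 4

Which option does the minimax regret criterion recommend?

E

Column bests: State 1=150, State 2=220, State 3=225, State 4=205.
A regrets: 165, 0, 220, 130 → max 220
B regrets: 65, 15, 145, 5 → max 145
C regrets: 0, 225, 0, 0 → max 225
D regrets: 50, 20, 205, 145 → max 205
E regrets: 135, 85, 140, 125 → max 140
F regrets: 10, 250, 10, 175 → max 250
Smallest max regret = 140 → E.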